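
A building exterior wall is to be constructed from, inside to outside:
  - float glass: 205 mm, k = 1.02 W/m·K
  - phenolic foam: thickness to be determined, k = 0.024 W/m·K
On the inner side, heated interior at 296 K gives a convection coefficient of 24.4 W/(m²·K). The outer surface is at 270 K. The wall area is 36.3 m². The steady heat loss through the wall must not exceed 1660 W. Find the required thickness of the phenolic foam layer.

L ≈ 7.84 mm

Thermal resistances in series:
R_inner film = 1/(h_i·A) = 1/(24.4×36.3) = 0.001129 K/W
R_float glass = L/(kA) = 0.205/(1.02×36.3) = 0.005537 K/W
Sum of the known resistances R_other = 0.006666 K/W
Required total resistance R_tot = ΔT/Q_allow = 26/1660 = 0.01566 K/W
R_phenolic foam = R_tot − R_other = 0.008997 K/W
L = R·k·A = 0.008997×0.024×36.3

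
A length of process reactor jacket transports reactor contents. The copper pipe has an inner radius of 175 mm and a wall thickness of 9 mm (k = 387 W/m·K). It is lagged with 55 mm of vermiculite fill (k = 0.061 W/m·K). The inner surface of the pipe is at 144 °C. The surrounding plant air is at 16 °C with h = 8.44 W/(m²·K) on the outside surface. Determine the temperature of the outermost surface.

Treating each annulus and film as a series resistance:
R_copper pipe wall = ln(184/175)/(2π×387×1) = 2.062×10^-5 K/W
R_vermiculite fill = ln(239/184)/(2π×0.061×1) = 0.6824 K/W
R_outer film = 1/(h_o·2πr_oL) = 1/(8.44×2π×0.239×1) = 0.0789 K/W
R_total = 0.7613 K/W
Q = ΔT/R_total = 128/0.7613
Q = 168 W/m
T_interface = T_inner − Q·ΣR(inner→interface) = 144 − 168×0.6824

T ≈ 29.3 °C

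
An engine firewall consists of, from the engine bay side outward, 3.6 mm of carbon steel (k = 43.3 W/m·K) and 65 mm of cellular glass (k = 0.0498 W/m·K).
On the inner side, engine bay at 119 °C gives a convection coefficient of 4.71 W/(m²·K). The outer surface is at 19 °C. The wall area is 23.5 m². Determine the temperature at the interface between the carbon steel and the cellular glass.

T ≈ 105 °C

Series thermal resistances:
R_inner film = 1/(h_i·A) = 1/(4.71×23.5) = 0.009035 K/W
R_carbon steel = L/(kA) = 0.0036/(43.3×23.5) = 3.538×10^-6 K/W
R_cellular glass = L/(kA) = 0.065/(0.0498×23.5) = 0.05554 K/W
R_total = 0.06458 K/W;  Q = ΔT/R_total = 100/0.06458 = 1548 W
T_interface = T_inner − Q·ΣR(inner→interface) = 119 − 1550×0.009038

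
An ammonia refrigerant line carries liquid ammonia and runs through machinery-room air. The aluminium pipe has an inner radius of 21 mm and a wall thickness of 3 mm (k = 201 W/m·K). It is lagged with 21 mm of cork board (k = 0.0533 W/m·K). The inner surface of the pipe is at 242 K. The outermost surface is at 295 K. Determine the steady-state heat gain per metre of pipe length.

q′ ≈ 28.2 W/m

Treating each annulus and film as a series resistance:
R_aluminium pipe wall = ln(24/21)/(2π×201×1) = 1.057×10^-4 K/W
R_cork board = ln(45/24)/(2π×0.0533×1) = 1.877 K/W
R_total = 1.877 K/W
Q = ΔT/R_total = 53/1.877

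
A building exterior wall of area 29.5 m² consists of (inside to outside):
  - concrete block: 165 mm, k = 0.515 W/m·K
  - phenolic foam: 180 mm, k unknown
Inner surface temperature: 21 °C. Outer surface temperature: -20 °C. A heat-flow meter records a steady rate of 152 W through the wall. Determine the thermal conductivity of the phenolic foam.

k ≈ 0.0236 W/(m·K)

Series thermal resistances:
R_concrete block = L/(kA) = 0.165/(0.515×29.5) = 0.01086 K/W
Sum of known resistances R_other = 0.01086 K/W
Total R = ΔT/Q = 41/152 = 0.2697 K/W
R_phenolic foam = R_total − R_other = 0.2589 K/W
k = L/(R·A) = 0.18/(0.2589×29.5)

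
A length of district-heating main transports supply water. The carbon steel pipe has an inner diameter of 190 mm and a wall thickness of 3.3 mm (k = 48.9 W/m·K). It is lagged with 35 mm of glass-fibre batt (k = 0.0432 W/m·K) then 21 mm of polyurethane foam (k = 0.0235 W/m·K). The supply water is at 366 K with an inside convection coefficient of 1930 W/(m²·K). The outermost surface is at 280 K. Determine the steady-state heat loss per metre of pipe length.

Treating each annulus and film as a series resistance:
R_inner film = 1/(h_i·2πr₁L) = 1/(1930×2π×0.095×1) = 8.68×10^-4 K/W
R_carbon steel pipe wall = ln(98.3/95)/(2π×48.9×1) = 1.111×10^-4 K/W
R_glass-fibre batt = ln(133.3/98.3)/(2π×0.0432×1) = 1.122 K/W
R_polyurethane foam = ln(154.3/133.3)/(2π×0.0235×1) = 0.9908 K/W
R_total = 2.114 K/W
Q = ΔT/R_total = 86/2.114

q′ ≈ 40.7 W/m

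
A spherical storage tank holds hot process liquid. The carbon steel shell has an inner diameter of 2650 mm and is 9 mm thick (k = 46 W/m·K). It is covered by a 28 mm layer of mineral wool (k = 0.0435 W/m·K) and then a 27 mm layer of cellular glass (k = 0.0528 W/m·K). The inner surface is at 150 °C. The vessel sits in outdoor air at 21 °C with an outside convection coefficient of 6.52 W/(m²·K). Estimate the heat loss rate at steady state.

Q ≈ 2300 W

Each spherical layer contributes R = (1/r_i − 1/r_o)/(4πk):
R_carbon steel shell = (1/1.325 − 1/1.334)/(4π×46) = 8.809×10^-6 K/W
R_mineral wool = (1/1.334 − 1/1.362)/(4π×0.0435) = 0.02819 K/W
R_cellular glass = (1/1.362 − 1/1.389)/(4π×0.0528) = 0.02151 K/W
R_outer film = 1/(h·4πr_o²) = 1/(6.52×4π×1.389²) = 0.006326 K/W
R_total = 0.05604 K/W
Q = ΔT/R_total = 129/0.05604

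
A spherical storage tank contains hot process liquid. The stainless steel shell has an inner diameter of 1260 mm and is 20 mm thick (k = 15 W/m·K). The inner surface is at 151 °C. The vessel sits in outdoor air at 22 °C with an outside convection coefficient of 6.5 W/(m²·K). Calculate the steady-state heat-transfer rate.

Q ≈ 4410 W

Radial (spherical) resistances in series:
R_stainless steel shell = (1/0.63 − 1/0.65)/(4π×15) = 2.591×10^-4 K/W
R_outer film = 1/(h·4πr_o²) = 1/(6.5×4π×0.65²) = 0.02898 K/W
R_total = 0.02924 K/W
Q = ΔT/R_total = 129/0.02924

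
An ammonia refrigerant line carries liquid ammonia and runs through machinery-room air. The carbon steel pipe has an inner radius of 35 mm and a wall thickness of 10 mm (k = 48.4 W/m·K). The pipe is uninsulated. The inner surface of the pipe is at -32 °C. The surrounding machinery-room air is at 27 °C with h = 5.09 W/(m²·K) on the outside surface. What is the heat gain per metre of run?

Treating each annulus and film as a series resistance:
R_carbon steel pipe wall = ln(45/35)/(2π×48.4×1) = 8.264×10^-4 K/W
R_outer film = 1/(h_o·2πr_oL) = 1/(5.09×2π×0.045×1) = 0.6948 K/W
R_total = 0.6957 K/W
Q = ΔT/R_total = 59/0.6957

q′ ≈ 84.8 W/m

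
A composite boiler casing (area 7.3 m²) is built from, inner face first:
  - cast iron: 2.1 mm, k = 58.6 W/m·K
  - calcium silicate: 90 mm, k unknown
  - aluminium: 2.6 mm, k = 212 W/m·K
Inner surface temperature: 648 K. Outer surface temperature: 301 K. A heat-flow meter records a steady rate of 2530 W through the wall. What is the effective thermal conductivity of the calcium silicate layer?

Treating each layer as a thermal resistance in series:
R_cast iron = L/(kA) = 0.0021/(58.6×7.3) = 4.909×10^-6 K/W
R_aluminium = L/(kA) = 0.0026/(212×7.3) = 1.68×10^-6 K/W
Sum of known resistances R_other = 6.589×10^-6 K/W
Total R = ΔT/Q = 347/2530 = 0.1372 K/W
R_calcium silicate = R_total − R_other = 0.1371 K/W
k = L/(R·A) = 0.09/(0.1371×7.3)

k ≈ 0.0899 W/(m·K)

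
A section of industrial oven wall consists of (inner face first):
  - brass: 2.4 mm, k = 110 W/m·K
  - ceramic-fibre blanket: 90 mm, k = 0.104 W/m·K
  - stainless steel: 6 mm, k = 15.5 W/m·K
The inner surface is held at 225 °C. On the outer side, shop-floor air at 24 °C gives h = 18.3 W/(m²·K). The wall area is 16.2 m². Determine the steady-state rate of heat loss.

Q ≈ 3540 W

Series thermal resistances:
R_brass = L/(kA) = 0.0024/(110×16.2) = 1.347×10^-6 K/W
R_ceramic-fibre blanket = L/(kA) = 0.09/(0.104×16.2) = 0.05342 K/W
R_stainless steel = L/(kA) = 0.006/(15.5×16.2) = 2.389×10^-5 K/W
R_outer film = 1/(h_o·A) = 1/(18.3×16.2) = 0.003373 K/W
R_total = 0.05682 K/W
Q = ΔT / R_total = 201 / 0.05682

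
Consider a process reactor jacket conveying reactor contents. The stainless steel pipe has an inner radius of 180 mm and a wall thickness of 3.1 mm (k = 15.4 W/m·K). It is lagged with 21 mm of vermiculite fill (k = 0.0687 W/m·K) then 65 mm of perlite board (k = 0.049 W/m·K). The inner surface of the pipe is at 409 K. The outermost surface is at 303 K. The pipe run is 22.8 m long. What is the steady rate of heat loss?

Q ≈ 2100 W

Cylindrical conduction, so R = ln(r₂/r₁)/(2πkL) per layer, in series:
R_stainless steel pipe wall = ln(183.1/180)/(2π×15.4×22.8) = 7.74×10^-6 K/W
R_vermiculite fill = ln(204.1/183.1)/(2π×0.0687×22.8) = 0.01103 K/W
R_perlite board = ln(269.1/204.1)/(2π×0.049×22.8) = 0.03939 K/W
R_total = 0.05043 K/W
Q = ΔT/R_total = 106/0.05043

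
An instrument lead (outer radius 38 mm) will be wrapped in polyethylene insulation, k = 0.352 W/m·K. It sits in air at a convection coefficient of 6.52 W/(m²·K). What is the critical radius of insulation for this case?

For a cylinder r_cr = k/h = 0.352/6.52
r_cr = 54 mm; since the bare radius (38 mm) is below r_cr, adding a thin layer of insulation will *increase* heat loss.

r_cr ≈ 54 mm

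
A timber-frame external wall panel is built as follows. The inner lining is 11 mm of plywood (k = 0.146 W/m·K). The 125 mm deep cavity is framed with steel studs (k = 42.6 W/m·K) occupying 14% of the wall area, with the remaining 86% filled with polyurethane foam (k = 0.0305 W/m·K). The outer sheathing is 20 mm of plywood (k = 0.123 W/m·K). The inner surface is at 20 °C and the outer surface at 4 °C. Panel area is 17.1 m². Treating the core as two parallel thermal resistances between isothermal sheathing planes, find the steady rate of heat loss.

Q ≈ 1060 W

Sheathing layers in series; stud and cavity paths in parallel between them.
R_inner = 0.011/(0.146×17.1) = 0.004406 K/W
R_stud  = 0.125/(42.6×0.14×17.1) = 0.001226 K/W
R_cav   = 0.125/(0.0305×0.86×17.1) = 0.2787 K/W
1/R_core = 1/R_stud + 1/R_cav → R_core = 0.00122 K/W
R_outer = 0.02/(0.123×17.1) = 0.009509 K/W
R_total = 0.01514 K/W
Q = ΔT/R_total = 16/0.01514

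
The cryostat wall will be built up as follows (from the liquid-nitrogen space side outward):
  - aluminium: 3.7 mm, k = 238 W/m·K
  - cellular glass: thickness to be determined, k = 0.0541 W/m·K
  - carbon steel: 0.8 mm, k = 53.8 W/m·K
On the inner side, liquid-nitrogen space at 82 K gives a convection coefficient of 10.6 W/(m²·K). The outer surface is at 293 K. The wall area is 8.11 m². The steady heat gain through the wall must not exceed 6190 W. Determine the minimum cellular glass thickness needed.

Using the resistance-network approach (series):
R_inner film = 1/(h_i·A) = 1/(10.6×8.11) = 0.01163 K/W
R_aluminium = L/(kA) = 0.0037/(238×8.11) = 1.917×10^-6 K/W
R_carbon steel = L/(kA) = 0.0008/(53.8×8.11) = 1.834×10^-6 K/W
Sum of the known resistances R_other = 0.01164 K/W
Required total resistance R_tot = ΔT/Q_allow = 211/6190 = 0.03409 K/W
R_cellular glass = R_tot − R_other = 0.02245 K/W
L = R·k·A = 0.02245×0.0541×8.11

L ≈ 9.85 mm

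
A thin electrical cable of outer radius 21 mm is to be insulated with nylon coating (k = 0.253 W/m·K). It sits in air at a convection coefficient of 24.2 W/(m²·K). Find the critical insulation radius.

r_cr ≈ 10.5 mm

For a cylinder r_cr = k/h = 0.253/24.2
r_cr = 10.5 mm; since the bare radius (21 mm) is above r_cr, any added insulation will reduce heat loss.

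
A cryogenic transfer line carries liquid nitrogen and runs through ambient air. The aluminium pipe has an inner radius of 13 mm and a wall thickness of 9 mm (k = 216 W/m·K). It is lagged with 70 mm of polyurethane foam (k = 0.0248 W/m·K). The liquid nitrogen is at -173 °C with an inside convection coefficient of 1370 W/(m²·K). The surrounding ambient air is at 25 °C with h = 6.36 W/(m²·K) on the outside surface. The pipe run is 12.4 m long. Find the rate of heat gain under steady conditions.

Radial resistances (cylindrical: R_cond = ln(r_o/r_i)/(2πkL), R_conv = 1/(h·2πrL)):
R_inner film = 1/(h_i·2πr₁L) = 1/(1370×2π×0.013×12.4) = 7.207×10^-4 K/W
R_aluminium pipe wall = ln(22/13)/(2π×216×12.4) = 3.126×10^-5 K/W
R_polyurethane foam = ln(92/22)/(2π×0.0248×12.4) = 0.7405 K/W
R_outer film = 1/(h_o·2πr_oL) = 1/(6.36×2π×0.092×12.4) = 0.02194 K/W
R_total = 0.7632 K/W
Q = ΔT/R_total = 198/0.7632

Q ≈ 259 W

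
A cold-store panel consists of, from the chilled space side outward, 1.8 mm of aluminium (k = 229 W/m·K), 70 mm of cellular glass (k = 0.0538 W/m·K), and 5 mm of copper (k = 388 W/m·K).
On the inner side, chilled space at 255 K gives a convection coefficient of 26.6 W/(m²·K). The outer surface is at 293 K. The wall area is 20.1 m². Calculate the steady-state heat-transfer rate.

Q ≈ 571 W

Series thermal resistances:
R_inner film = 1/(h_i·A) = 1/(26.6×20.1) = 0.00187 K/W
R_aluminium = L/(kA) = 0.0018/(229×20.1) = 3.911×10^-7 K/W
R_cellular glass = L/(kA) = 0.07/(0.0538×20.1) = 0.06473 K/W
R_copper = L/(kA) = 0.005/(388×20.1) = 6.411×10^-7 K/W
R_total = 0.0666 K/W
Q = ΔT / R_total = 38 / 0.0666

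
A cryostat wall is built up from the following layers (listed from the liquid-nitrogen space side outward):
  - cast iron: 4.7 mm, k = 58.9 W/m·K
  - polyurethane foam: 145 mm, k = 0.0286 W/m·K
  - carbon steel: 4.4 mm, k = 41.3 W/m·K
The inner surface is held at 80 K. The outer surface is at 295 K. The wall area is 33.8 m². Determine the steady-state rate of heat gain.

Q ≈ 1430 W

Model the wall as resistances in series:
R_cast iron = L/(kA) = 0.0047/(58.9×33.8) = 2.361×10^-6 K/W
R_polyurethane foam = L/(kA) = 0.145/(0.0286×33.8) = 0.15 K/W
R_carbon steel = L/(kA) = 0.0044/(41.3×33.8) = 3.152×10^-6 K/W
R_total = 0.15 K/W
Q = ΔT / R_total = 215 / 0.15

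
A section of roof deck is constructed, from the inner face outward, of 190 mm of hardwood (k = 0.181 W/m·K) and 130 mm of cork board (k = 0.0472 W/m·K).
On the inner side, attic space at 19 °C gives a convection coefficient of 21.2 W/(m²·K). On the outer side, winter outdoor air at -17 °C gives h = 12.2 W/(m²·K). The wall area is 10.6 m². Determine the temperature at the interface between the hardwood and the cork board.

Thermal resistances in series:
R_inner film = 1/(h_i·A) = 1/(21.2×10.6) = 0.00445 K/W
R_hardwood = L/(kA) = 0.19/(0.181×10.6) = 0.09903 K/W
R_cork board = L/(kA) = 0.13/(0.0472×10.6) = 0.2598 K/W
R_outer film = 1/(h_o·A) = 1/(12.2×10.6) = 0.007733 K/W
R_total = 0.371 K/W;  Q = ΔT/R_total = 36/0.371 = 97.02 W
T_interface = T_inner − Q·ΣR(inner→interface) = 19 − 97×0.1035

T ≈ 8.96 °C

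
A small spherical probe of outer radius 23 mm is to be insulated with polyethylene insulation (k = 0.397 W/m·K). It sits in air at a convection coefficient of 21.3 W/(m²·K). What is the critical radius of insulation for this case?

r_cr ≈ 37.3 mm

For a sphere r_cr = 2k/h = 2×0.397/21.3
r_cr = 37.3 mm; since the bare radius (23 mm) is below r_cr, adding a thin layer of insulation will *increase* heat loss.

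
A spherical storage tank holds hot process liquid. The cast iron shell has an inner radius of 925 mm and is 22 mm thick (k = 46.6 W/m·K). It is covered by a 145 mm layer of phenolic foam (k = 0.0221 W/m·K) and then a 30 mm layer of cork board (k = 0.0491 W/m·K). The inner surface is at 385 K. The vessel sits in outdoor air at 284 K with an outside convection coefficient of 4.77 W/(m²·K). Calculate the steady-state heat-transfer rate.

Q ≈ 181 W

Each spherical layer contributes R = (1/r_i − 1/r_o)/(4πk):
R_cast iron shell = (1/0.925 − 1/0.947)/(4π×46.6) = 4.289×10^-5 K/W
R_phenolic foam = (1/0.947 − 1/1.092)/(4π×0.0221) = 0.5049 K/W
R_cork board = (1/1.092 − 1/1.122)/(4π×0.0491) = 0.03968 K/W
R_outer film = 1/(h·4πr_o²) = 1/(4.77×4π×1.122²) = 0.01325 K/W
R_total = 0.5579 K/W
Q = ΔT/R_total = 101/0.5579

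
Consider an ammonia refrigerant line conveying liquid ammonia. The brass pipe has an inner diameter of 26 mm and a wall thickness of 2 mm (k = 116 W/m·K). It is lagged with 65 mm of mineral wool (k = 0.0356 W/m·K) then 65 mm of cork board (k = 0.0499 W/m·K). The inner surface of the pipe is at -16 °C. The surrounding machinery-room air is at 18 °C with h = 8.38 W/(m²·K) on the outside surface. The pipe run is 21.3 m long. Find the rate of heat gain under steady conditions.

Q ≈ 76.1 W

Cylindrical conduction, so R = ln(r₂/r₁)/(2πkL) per layer, in series:
R_brass pipe wall = ln(15/13)/(2π×116×21.3) = 9.218×10^-6 K/W
R_mineral wool = ln(80/15)/(2π×0.0356×21.3) = 0.3513 K/W
R_cork board = ln(145/80)/(2π×0.0499×21.3) = 0.08905 K/W
R_outer film = 1/(h_o·2πr_oL) = 1/(8.38×2π×0.145×21.3) = 0.006149 K/W
R_total = 0.4466 K/W
Q = ΔT/R_total = 34/0.4466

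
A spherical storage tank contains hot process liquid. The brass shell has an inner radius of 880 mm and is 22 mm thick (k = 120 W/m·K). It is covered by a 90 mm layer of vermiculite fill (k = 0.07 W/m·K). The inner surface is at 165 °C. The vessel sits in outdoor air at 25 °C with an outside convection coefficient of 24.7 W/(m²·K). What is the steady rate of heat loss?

Q ≈ 1190 W

For a spherical shell R = (1/r₁ − 1/r₂)/(4πk); film R = 1/(h·4πr²). In series:
R_brass shell = (1/0.88 − 1/0.902)/(4π×120) = 1.838×10^-5 K/W
R_vermiculite fill = (1/0.902 − 1/0.992)/(4π×0.07) = 0.1143 K/W
R_outer film = 1/(h·4πr_o²) = 1/(24.7×4π×0.992²) = 0.003274 K/W
R_total = 0.1176 K/W
Q = ΔT/R_total = 140/0.1176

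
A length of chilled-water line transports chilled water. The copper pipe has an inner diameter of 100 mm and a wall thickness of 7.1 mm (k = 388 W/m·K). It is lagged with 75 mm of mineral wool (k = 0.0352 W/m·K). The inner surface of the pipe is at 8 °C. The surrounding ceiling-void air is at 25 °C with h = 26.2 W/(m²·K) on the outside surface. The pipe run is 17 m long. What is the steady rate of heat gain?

Radial resistances (cylindrical: R_cond = ln(r_o/r_i)/(2πkL), R_conv = 1/(h·2πrL)):
R_copper pipe wall = ln(57.1/50)/(2π×388×17) = 3.204×10^-6 K/W
R_mineral wool = ln(132.1/57.1)/(2π×0.0352×17) = 0.2231 K/W
R_outer film = 1/(h_o·2πr_oL) = 1/(26.2×2π×0.1321×17) = 0.002705 K/W
R_total = 0.2258 K/W
Q = ΔT/R_total = 17/0.2258

Q ≈ 75.3 W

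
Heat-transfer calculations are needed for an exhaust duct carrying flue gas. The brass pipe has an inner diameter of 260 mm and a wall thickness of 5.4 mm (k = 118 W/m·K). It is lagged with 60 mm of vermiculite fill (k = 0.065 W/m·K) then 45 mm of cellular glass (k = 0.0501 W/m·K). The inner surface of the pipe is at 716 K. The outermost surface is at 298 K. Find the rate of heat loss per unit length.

Treating each annulus and film as a series resistance:
R_brass pipe wall = ln(135.4/130)/(2π×118×1) = 5.489×10^-5 K/W
R_vermiculite fill = ln(195.4/135.4)/(2π×0.065×1) = 0.8982 K/W
R_cellular glass = ln(240.4/195.4)/(2π×0.0501×1) = 0.6584 K/W
R_total = 1.557 K/W
Q = ΔT/R_total = 418/1.557

q′ ≈ 269 W/m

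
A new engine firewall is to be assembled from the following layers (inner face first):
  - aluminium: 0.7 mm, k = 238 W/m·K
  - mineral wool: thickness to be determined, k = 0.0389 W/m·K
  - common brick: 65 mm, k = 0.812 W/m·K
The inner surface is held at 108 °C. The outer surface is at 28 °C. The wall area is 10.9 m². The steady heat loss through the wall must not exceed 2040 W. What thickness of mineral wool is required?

Using the resistance-network approach (series):
R_aluminium = L/(kA) = 0.0007/(238×10.9) = 2.698×10^-7 K/W
R_common brick = L/(kA) = 0.065/(0.812×10.9) = 0.007344 K/W
Sum of the known resistances R_other = 0.007344 K/W
Required total resistance R_tot = ΔT/Q_allow = 80/2040 = 0.03922 K/W
R_mineral wool = R_tot − R_other = 0.03187 K/W
L = R·k·A = 0.03187×0.0389×10.9

L ≈ 13.5 mm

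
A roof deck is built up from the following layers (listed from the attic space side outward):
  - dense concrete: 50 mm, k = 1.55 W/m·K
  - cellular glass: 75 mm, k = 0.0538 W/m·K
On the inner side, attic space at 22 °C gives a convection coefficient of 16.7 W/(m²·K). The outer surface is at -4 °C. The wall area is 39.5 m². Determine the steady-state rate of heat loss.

Thermal resistances in series:
R_inner film = 1/(h_i·A) = 1/(16.7×39.5) = 0.001516 K/W
R_dense concrete = L/(kA) = 0.05/(1.55×39.5) = 8.167×10^-4 K/W
R_cellular glass = L/(kA) = 0.075/(0.0538×39.5) = 0.03529 K/W
R_total = 0.03763 K/W
Q = ΔT / R_total = 26 / 0.03763

Q ≈ 691 W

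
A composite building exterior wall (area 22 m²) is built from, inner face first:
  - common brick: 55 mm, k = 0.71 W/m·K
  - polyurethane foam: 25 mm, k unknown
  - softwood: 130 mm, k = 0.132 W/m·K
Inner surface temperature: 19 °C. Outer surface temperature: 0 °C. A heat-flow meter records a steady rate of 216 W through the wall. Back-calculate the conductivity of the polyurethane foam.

k ≈ 0.0286 W/(m·K)

Series thermal resistances:
R_common brick = L/(kA) = 0.055/(0.71×22) = 0.003521 K/W
R_softwood = L/(kA) = 0.13/(0.132×22) = 0.04477 K/W
Sum of known resistances R_other = 0.04829 K/W
Total R = ΔT/Q = 19/216 = 0.08796 K/W
R_polyurethane foam = R_total − R_other = 0.03968 K/W
k = L/(R·A) = 0.025/(0.03968×22)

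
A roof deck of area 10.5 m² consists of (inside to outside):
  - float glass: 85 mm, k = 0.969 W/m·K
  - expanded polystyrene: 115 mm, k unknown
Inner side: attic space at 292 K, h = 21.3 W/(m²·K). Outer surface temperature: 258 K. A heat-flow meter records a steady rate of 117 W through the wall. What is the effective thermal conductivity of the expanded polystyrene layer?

k ≈ 0.0394 W/(m·K)

Model the wall as resistances in series:
R_inner film = 1/(h_i·A) = 1/(21.3×10.5) = 0.004471 K/W
R_float glass = L/(kA) = 0.085/(0.969×10.5) = 0.008354 K/W
Sum of known resistances R_other = 0.01283 K/W
Total R = ΔT/Q = 34/117 = 0.2906 K/W
R_expanded polystyrene = R_total − R_other = 0.2778 K/W
k = L/(R·A) = 0.115/(0.2778×10.5)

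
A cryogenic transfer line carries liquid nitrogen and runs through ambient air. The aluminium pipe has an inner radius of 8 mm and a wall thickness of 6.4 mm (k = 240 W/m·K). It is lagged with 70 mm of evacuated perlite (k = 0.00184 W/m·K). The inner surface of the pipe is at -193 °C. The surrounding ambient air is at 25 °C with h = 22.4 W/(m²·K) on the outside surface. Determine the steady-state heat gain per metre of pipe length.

Cylindrical conduction, so R = ln(r₂/r₁)/(2πkL) per layer, in series:
R_aluminium pipe wall = ln(14.4/8)/(2π×240×1) = 3.898×10^-4 K/W
R_evacuated perlite = ln(84.4/14.4)/(2π×0.00184×1) = 153 K/W
R_outer film = 1/(h_o·2πr_oL) = 1/(22.4×2π×0.0844×1) = 0.08418 K/W
R_total = 153 K/W
Q = ΔT/R_total = 218/153

q′ ≈ 1.42 W/m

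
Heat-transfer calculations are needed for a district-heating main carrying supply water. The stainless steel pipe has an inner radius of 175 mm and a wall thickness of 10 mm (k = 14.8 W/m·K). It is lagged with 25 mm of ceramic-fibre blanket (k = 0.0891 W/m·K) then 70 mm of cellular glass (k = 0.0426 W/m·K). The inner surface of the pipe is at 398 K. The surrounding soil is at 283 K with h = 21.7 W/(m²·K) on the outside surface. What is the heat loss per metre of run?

q′ ≈ 86.6 W/m

Treating each annulus and film as a series resistance:
R_stainless steel pipe wall = ln(185/175)/(2π×14.8×1) = 5.976×10^-4 K/W
R_ceramic-fibre blanket = ln(210/185)/(2π×0.0891×1) = 0.2264 K/W
R_cellular glass = ln(280/210)/(2π×0.0426×1) = 1.075 K/W
R_outer film = 1/(h_o·2πr_oL) = 1/(21.7×2π×0.28×1) = 0.02619 K/W
R_total = 1.328 K/W
Q = ΔT/R_total = 115/1.328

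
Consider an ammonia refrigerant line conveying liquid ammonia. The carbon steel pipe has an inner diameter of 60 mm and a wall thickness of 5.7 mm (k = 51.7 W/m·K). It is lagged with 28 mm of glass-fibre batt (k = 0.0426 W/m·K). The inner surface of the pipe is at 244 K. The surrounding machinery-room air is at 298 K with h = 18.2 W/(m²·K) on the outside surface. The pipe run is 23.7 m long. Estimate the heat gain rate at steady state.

Per-layer cylindrical resistances, series-summed:
R_carbon steel pipe wall = ln(35.7/30)/(2π×51.7×23.7) = 2.26×10^-5 K/W
R_glass-fibre batt = ln(63.7/35.7)/(2π×0.0426×23.7) = 0.09128 K/W
R_outer film = 1/(h_o·2πr_oL) = 1/(18.2×2π×0.0637×23.7) = 0.005792 K/W
R_total = 0.09709 K/W
Q = ΔT/R_total = 54/0.09709

Q ≈ 556 W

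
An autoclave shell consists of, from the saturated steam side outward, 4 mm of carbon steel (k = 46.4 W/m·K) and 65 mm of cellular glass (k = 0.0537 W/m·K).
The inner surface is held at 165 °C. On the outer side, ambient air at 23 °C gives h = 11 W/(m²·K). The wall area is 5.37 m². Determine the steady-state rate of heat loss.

Treating each layer as a thermal resistance in series:
R_carbon steel = L/(kA) = 0.004/(46.4×5.37) = 1.605×10^-5 K/W
R_cellular glass = L/(kA) = 0.065/(0.0537×5.37) = 0.2254 K/W
R_outer film = 1/(h_o·A) = 1/(11×5.37) = 0.01693 K/W
R_total = 0.2424 K/W
Q = ΔT / R_total = 142 / 0.2424

Q ≈ 586 W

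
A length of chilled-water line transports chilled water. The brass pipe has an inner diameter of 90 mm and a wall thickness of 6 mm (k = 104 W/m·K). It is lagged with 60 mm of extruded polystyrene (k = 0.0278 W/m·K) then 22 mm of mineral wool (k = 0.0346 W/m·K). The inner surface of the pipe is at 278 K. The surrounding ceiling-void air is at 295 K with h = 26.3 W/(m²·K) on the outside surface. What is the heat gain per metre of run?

q′ ≈ 3.19 W/m

Per-layer cylindrical resistances, series-summed:
R_brass pipe wall = ln(51/45)/(2π×104×1) = 1.915×10^-4 K/W
R_extruded polystyrene = ln(111/51)/(2π×0.0278×1) = 4.452 K/W
R_mineral wool = ln(133/111)/(2π×0.0346×1) = 0.8317 K/W
R_outer film = 1/(h_o·2πr_oL) = 1/(26.3×2π×0.133×1) = 0.0455 K/W
R_total = 5.33 K/W
Q = ΔT/R_total = 17/5.33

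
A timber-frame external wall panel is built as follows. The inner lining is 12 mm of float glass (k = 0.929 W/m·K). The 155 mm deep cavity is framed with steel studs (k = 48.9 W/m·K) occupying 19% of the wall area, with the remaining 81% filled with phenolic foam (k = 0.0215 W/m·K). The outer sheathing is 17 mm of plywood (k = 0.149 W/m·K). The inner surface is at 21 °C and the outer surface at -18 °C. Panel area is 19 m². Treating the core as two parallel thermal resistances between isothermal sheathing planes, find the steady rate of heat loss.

Sheathing layers in series; stud and cavity paths in parallel between them.
R_inner = 0.012/(0.929×19) = 6.798×10^-4 K/W
R_stud  = 0.155/(48.9×0.19×19) = 8.78×10^-4 K/W
R_cav   = 0.155/(0.0215×0.81×19) = 0.4684 K/W
1/R_core = 1/R_stud + 1/R_cav → R_core = 8.764×10^-4 K/W
R_outer = 0.017/(0.149×19) = 0.006005 K/W
R_total = 0.007561 K/W
Q = ΔT/R_total = 39/0.007561

Q ≈ 5160 W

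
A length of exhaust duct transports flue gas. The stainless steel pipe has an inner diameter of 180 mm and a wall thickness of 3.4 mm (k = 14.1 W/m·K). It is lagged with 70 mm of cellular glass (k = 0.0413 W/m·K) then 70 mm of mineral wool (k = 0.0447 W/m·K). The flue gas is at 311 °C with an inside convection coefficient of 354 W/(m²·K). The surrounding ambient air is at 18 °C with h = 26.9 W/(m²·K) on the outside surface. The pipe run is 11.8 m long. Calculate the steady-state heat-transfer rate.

For a radial system each layer contributes R = ln(r_out/r_in)/(2πkL); films add R = 1/(hA).
R_inner film = 1/(h_i·2πr₁L) = 1/(354×2π×0.09×11.8) = 4.233×10^-4 K/W
R_stainless steel pipe wall = ln(93.4/90)/(2π×14.1×11.8) = 3.547×10^-5 K/W
R_cellular glass = ln(163.4/93.4)/(2π×0.0413×11.8) = 0.1827 K/W
R_mineral wool = ln(233.4/163.4)/(2π×0.0447×11.8) = 0.1076 K/W
R_outer film = 1/(h_o·2πr_oL) = 1/(26.9×2π×0.2334×11.8) = 0.002148 K/W
R_total = 0.2929 K/W
Q = ΔT/R_total = 293/0.2929

Q ≈ 1000 W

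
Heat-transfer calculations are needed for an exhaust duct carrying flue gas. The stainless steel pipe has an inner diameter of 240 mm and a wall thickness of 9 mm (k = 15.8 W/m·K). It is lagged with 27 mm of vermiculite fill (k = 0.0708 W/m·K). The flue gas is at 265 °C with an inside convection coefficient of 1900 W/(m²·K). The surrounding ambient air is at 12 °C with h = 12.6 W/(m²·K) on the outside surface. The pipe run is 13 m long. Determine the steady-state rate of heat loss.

Q ≈ 6450 W

For a radial system each layer contributes R = ln(r_out/r_in)/(2πkL); films add R = 1/(hA).
R_inner film = 1/(h_i·2πr₁L) = 1/(1900×2π×0.12×13) = 5.37×10^-5 K/W
R_stainless steel pipe wall = ln(129/120)/(2π×15.8×13) = 5.604×10^-5 K/W
R_vermiculite fill = ln(156/129)/(2π×0.0708×13) = 0.03286 K/W
R_outer film = 1/(h_o·2πr_oL) = 1/(12.6×2π×0.156×13) = 0.006228 K/W
R_total = 0.0392 K/W
Q = ΔT/R_total = 253/0.0392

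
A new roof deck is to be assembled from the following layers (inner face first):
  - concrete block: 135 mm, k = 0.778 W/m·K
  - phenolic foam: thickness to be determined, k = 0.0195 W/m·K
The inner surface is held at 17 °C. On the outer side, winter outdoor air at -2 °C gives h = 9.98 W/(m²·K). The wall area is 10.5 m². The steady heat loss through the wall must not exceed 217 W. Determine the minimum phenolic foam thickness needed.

L ≈ 12.6 mm

Model the wall as resistances in series:
R_concrete block = L/(kA) = 0.135/(0.778×10.5) = 0.01653 K/W
R_outer film = 1/(h_o·A) = 1/(9.98×10.5) = 0.009543 K/W
Sum of the known resistances R_other = 0.02607 K/W
Required total resistance R_tot = ΔT/Q_allow = 19/217 = 0.08756 K/W
R_phenolic foam = R_tot − R_other = 0.06149 K/W
L = R·k·A = 0.06149×0.0195×10.5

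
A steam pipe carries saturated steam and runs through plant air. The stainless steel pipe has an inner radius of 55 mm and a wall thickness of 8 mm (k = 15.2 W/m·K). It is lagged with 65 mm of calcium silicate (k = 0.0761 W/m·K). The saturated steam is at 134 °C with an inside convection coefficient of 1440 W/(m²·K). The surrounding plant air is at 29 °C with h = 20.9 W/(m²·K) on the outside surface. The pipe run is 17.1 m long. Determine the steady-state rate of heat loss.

For a radial system each layer contributes R = ln(r_out/r_in)/(2πkL); films add R = 1/(hA).
R_inner film = 1/(h_i·2πr₁L) = 1/(1440×2π×0.055×17.1) = 1.175×10^-4 K/W
R_stainless steel pipe wall = ln(63/55)/(2π×15.2×17.1) = 8.315×10^-5 K/W
R_calcium silicate = ln(128/63)/(2π×0.0761×17.1) = 0.0867 K/W
R_outer film = 1/(h_o·2πr_oL) = 1/(20.9×2π×0.128×17.1) = 0.003479 K/W
R_total = 0.09038 K/W
Q = ΔT/R_total = 105/0.09038

Q ≈ 1160 W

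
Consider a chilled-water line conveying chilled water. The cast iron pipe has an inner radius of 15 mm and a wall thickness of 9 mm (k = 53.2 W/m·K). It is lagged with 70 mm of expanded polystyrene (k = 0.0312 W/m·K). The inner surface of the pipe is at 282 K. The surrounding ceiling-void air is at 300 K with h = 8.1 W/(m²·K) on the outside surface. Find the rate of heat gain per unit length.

Radial resistances (cylindrical: R_cond = ln(r_o/r_i)/(2πkL), R_conv = 1/(h·2πrL)):
R_cast iron pipe wall = ln(24/15)/(2π×53.2×1) = 0.001406 K/W
R_expanded polystyrene = ln(94/24)/(2π×0.0312×1) = 6.964 K/W
R_outer film = 1/(h_o·2πr_oL) = 1/(8.1×2π×0.094×1) = 0.209 K/W
R_total = 7.175 K/W
Q = ΔT/R_total = 18/7.175

q′ ≈ 2.51 W/m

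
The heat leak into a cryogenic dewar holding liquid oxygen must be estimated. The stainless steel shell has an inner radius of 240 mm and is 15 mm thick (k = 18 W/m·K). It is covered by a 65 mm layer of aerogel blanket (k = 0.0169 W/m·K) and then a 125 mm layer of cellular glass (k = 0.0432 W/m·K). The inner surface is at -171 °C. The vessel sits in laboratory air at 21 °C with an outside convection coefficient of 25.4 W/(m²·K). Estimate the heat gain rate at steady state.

Q ≈ 35.7 W

Spherical conduction: R = (1/r_in − 1/r_out)/(4πk) per layer; series-sum.
R_stainless steel shell = (1/0.24 − 1/0.255)/(4π×18) = 0.001084 K/W
R_aerogel blanket = (1/0.255 − 1/0.32)/(4π×0.0169) = 3.751 K/W
R_cellular glass = (1/0.32 − 1/0.445)/(4π×0.0432) = 1.617 K/W
R_outer film = 1/(h·4πr_o²) = 1/(25.4×4π×0.445²) = 0.01582 K/W
R_total = 5.385 K/W
Q = ΔT/R_total = 192/5.385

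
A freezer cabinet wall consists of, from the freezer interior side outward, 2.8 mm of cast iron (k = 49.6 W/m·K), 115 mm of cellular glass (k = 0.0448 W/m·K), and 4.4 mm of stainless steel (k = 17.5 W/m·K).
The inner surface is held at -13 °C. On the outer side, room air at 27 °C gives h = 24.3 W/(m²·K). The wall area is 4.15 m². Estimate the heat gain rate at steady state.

Thermal resistances in series:
R_cast iron = L/(kA) = 0.0028/(49.6×4.15) = 1.36×10^-5 K/W
R_cellular glass = L/(kA) = 0.115/(0.0448×4.15) = 0.6185 K/W
R_stainless steel = L/(kA) = 0.0044/(17.5×4.15) = 6.059×10^-5 K/W
R_outer film = 1/(h_o·A) = 1/(24.3×4.15) = 0.009916 K/W
R_total = 0.6285 K/W
Q = ΔT / R_total = 40 / 0.6285

Q ≈ 63.6 W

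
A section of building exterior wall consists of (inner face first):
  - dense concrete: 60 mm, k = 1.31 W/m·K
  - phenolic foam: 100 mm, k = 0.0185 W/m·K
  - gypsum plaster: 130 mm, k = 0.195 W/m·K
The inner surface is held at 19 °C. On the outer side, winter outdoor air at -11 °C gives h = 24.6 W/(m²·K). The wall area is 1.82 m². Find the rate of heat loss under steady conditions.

Using the resistance-network approach (series):
R_dense concrete = L/(kA) = 0.06/(1.31×1.82) = 0.02517 K/W
R_phenolic foam = L/(kA) = 0.1/(0.0185×1.82) = 2.97 K/W
R_gypsum plaster = L/(kA) = 0.13/(0.195×1.82) = 0.3663 K/W
R_outer film = 1/(h_o·A) = 1/(24.6×1.82) = 0.02234 K/W
R_total = 3.384 K/W
Q = ΔT / R_total = 30 / 3.384

Q ≈ 8.87 W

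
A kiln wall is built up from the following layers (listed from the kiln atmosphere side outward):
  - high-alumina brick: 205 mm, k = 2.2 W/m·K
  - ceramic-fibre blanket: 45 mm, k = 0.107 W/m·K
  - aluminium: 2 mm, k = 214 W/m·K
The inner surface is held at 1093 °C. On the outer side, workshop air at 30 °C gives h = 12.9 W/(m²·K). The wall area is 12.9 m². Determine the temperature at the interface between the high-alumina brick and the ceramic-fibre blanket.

Treating each layer as a thermal resistance in series:
R_high-alumina brick = L/(kA) = 0.205/(2.2×12.9) = 0.007223 K/W
R_ceramic-fibre blanket = L/(kA) = 0.045/(0.107×12.9) = 0.0326 K/W
R_aluminium = L/(kA) = 0.002/(214×12.9) = 7.245×10^-7 K/W
R_outer film = 1/(h_o·A) = 1/(12.9×12.9) = 0.006009 K/W
R_total = 0.04583 K/W;  Q = ΔT/R_total = 1063/0.04583 = 23190 W
T_interface = T_inner − Q·ΣR(inner→interface) = 1093 − 23200×0.007223

T ≈ 925 °C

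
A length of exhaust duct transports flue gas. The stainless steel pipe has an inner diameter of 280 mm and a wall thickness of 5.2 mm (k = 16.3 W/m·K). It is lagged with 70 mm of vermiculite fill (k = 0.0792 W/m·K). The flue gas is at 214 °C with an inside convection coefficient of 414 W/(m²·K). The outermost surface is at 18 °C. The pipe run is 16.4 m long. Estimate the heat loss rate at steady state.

Treating each annulus and film as a series resistance:
R_inner film = 1/(h_i·2πr₁L) = 1/(414×2π×0.14×16.4) = 1.674×10^-4 K/W
R_stainless steel pipe wall = ln(145.2/140)/(2π×16.3×16.4) = 2.171×10^-5 K/W
R_vermiculite fill = ln(215.2/145.2)/(2π×0.0792×16.4) = 0.04821 K/W
R_total = 0.0484 K/W
Q = ΔT/R_total = 196/0.0484

Q ≈ 4050 W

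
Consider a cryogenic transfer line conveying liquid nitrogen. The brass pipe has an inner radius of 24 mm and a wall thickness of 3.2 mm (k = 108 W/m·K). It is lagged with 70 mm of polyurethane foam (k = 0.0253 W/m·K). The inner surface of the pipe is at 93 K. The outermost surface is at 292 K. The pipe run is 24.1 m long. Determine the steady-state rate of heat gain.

Q ≈ 599 W

Treating each annulus and film as a series resistance:
R_brass pipe wall = ln(27.2/24)/(2π×108×24.1) = 7.653×10^-6 K/W
R_polyurethane foam = ln(97.2/27.2)/(2π×0.0253×24.1) = 0.3324 K/W
R_total = 0.3324 K/W
Q = ΔT/R_total = 199/0.3324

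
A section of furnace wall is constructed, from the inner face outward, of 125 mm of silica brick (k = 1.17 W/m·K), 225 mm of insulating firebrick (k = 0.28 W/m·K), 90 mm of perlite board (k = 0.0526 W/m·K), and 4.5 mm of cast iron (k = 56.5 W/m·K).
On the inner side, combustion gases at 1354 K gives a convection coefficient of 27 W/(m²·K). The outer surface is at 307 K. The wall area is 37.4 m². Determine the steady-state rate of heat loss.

Q ≈ 14700 W

Thermal resistances in series:
R_inner film = 1/(h_i·A) = 1/(27×37.4) = 9.903×10^-4 K/W
R_silica brick = L/(kA) = 0.125/(1.17×37.4) = 0.002857 K/W
R_insulating firebrick = L/(kA) = 0.225/(0.28×37.4) = 0.02149 K/W
R_perlite board = L/(kA) = 0.09/(0.0526×37.4) = 0.04575 K/W
R_cast iron = L/(kA) = 0.0045/(56.5×37.4) = 2.13×10^-6 K/W
R_total = 0.07108 K/W
Q = ΔT / R_total = 1047 / 0.07108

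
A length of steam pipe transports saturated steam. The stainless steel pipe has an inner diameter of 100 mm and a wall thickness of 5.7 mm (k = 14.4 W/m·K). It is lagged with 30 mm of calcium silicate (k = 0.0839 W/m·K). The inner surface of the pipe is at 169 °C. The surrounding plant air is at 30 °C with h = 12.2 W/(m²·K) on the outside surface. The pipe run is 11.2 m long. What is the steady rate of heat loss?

Q ≈ 1600 W

For a radial system each layer contributes R = ln(r_out/r_in)/(2πkL); films add R = 1/(hA).
R_stainless steel pipe wall = ln(55.7/50)/(2π×14.4×11.2) = 1.065×10^-4 K/W
R_calcium silicate = ln(85.7/55.7)/(2π×0.0839×11.2) = 0.07298 K/W
R_outer film = 1/(h_o·2πr_oL) = 1/(12.2×2π×0.0857×11.2) = 0.01359 K/W
R_total = 0.08668 K/W
Q = ΔT/R_total = 139/0.08668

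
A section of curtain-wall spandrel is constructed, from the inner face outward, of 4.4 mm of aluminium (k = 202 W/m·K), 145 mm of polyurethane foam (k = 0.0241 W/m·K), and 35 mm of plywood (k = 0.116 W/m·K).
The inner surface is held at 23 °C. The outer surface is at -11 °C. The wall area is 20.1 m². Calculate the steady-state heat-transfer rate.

Q ≈ 108 W

Thermal resistances in series:
R_aluminium = L/(kA) = 0.0044/(202×20.1) = 1.084×10^-6 K/W
R_polyurethane foam = L/(kA) = 0.145/(0.0241×20.1) = 0.2993 K/W
R_plywood = L/(kA) = 0.035/(0.116×20.1) = 0.01501 K/W
R_total = 0.3143 K/W
Q = ΔT / R_total = 34 / 0.3143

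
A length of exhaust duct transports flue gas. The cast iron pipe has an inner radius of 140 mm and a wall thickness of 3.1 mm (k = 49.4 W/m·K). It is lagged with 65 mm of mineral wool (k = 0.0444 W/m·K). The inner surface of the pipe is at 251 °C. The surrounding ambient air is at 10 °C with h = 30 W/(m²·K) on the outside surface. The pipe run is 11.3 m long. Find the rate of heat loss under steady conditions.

Q ≈ 1990 W

For a radial system each layer contributes R = ln(r_out/r_in)/(2πkL); films add R = 1/(hA).
R_cast iron pipe wall = ln(143.1/140)/(2π×49.4×11.3) = 6.244×10^-6 K/W
R_mineral wool = ln(208.1/143.1)/(2π×0.0444×11.3) = 0.1188 K/W
R_outer film = 1/(h_o·2πr_oL) = 1/(30×2π×0.2081×11.3) = 0.002256 K/W
R_total = 0.1211 K/W
Q = ΔT/R_total = 241/0.1211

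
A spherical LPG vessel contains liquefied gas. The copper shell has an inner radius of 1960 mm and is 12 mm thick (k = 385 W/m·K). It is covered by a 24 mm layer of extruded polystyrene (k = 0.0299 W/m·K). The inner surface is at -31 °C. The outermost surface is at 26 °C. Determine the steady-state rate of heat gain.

Q ≈ 3510 W

Radial (spherical) resistances in series:
R_copper shell = (1/1.96 − 1/1.972)/(4π×385) = 6.417×10^-7 K/W
R_extruded polystyrene = (1/1.972 − 1/1.996)/(4π×0.0299) = 0.01623 K/W
R_total = 0.01623 K/W
Q = ΔT/R_total = 57/0.01623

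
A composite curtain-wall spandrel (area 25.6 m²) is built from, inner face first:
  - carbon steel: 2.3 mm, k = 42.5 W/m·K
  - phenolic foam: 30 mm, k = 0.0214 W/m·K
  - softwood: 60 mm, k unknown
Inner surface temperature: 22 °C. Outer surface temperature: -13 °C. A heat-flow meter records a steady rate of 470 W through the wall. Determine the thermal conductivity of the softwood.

k ≈ 0.119 W/(m·K)

Treating each layer as a thermal resistance in series:
R_carbon steel = L/(kA) = 0.0023/(42.5×25.6) = 2.114×10^-6 K/W
R_phenolic foam = L/(kA) = 0.03/(0.0214×25.6) = 0.05476 K/W
Sum of known resistances R_other = 0.05476 K/W
Total R = ΔT/Q = 35/470 = 0.07447 K/W
R_softwood = R_total − R_other = 0.01971 K/W
k = L/(R·A) = 0.06/(0.01971×25.6)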